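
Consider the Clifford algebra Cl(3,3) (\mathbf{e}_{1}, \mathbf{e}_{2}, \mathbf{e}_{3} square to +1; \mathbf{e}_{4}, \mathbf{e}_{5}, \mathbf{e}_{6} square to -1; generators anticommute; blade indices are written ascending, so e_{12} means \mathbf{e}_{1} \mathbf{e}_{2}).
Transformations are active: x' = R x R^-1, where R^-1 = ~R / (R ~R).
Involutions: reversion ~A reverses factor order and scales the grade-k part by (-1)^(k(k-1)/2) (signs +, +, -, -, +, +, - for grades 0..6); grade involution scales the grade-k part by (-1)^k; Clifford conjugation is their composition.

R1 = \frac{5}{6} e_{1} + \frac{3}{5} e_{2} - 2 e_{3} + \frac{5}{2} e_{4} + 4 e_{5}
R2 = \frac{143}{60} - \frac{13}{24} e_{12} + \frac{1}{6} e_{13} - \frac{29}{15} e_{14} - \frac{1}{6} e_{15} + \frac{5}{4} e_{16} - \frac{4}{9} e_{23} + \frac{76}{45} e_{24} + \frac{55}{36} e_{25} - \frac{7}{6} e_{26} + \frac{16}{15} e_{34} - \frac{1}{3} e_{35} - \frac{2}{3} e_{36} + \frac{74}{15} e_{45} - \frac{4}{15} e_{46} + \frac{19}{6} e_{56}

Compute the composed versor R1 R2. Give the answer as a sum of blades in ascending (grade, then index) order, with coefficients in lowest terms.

Distribute over the terms of R1 (each basis-blade product reordered to ascending indices, repeated generators contracted through their squares):
(\frac{5}{6} e_{1}) R2 = \frac{143}{72} e_{1} - \frac{65}{144} e_{2} + \frac{5}{36} e_{3} - \frac{29}{18} e_{4} - \frac{5}{36} e_{5} + \frac{25}{24} e_{6} - \frac{10}{27} e_{123} + \frac{38}{27} e_{124} + \frac{275}{216} e_{125} - \frac{35}{36} e_{126} + \frac{8}{9} e_{134} - \frac{5}{18} e_{135} - \frac{5}{9} e_{136} + \frac{37}{9} e_{145} - \frac{2}{9} e_{146} + \frac{95}{36} e_{156}
(\frac{3}{5} e_{2}) R2 = \frac{13}{40} e_{1} + \frac{143}{100} e_{2} - \frac{4}{15} e_{3} + \frac{76}{75} e_{4} + \frac{11}{12} e_{5} - \frac{7}{10} e_{6} - \frac{1}{10} e_{123} + \frac{29}{25} e_{124} + \frac{1}{10} e_{125} - \frac{3}{4} e_{126} + \frac{16}{25} e_{234} - \frac{1}{5} e_{235} - \frac{2}{5} e_{236} + \frac{74}{25} e_{245} - \frac{4}{25} e_{246} + \frac{19}{10} e_{256}
(-2 e_{3}) R2 = \frac{1}{3} e_{1} - \frac{8}{9} e_{2} - \frac{143}{30} e_{3} - \frac{32}{15} e_{4} + \frac{2}{3} e_{5} + \frac{4}{3} e_{6} + \frac{13}{12} e_{123} - \frac{58}{15} e_{134} - \frac{1}{3} e_{135} + \frac{5}{2} e_{136} + \frac{152}{45} e_{234} + \frac{55}{18} e_{235} - \frac{7}{3} e_{236} - \frac{148}{15} e_{345} + \frac{8}{15} e_{346} - \frac{19}{3} e_{356}
(\frac{5}{2} e_{4}) R2 = -\frac{29}{6} e_{1} + \frac{38}{9} e_{2} + \frac{8}{3} e_{3} + \frac{143}{24} e_{4} - \frac{37}{3} e_{5} + \frac{2}{3} e_{6} - \frac{65}{48} e_{124} + \frac{5}{12} e_{134} + \frac{5}{12} e_{145} - \frac{25}{8} e_{146} - \frac{10}{9} e_{234} - \frac{275}{72} e_{245} + \frac{35}{12} e_{246} + \frac{5}{6} e_{345} + \frac{5}{3} e_{346} + \frac{95}{12} e_{456}
(4 e_{5}) R2 = -\frac{2}{3} e_{1} + \frac{55}{9} e_{2} - \frac{4}{3} e_{3} + \frac{296}{15} e_{4} + \frac{143}{15} e_{5} - \frac{38}{3} e_{6} - \frac{13}{6} e_{125} + \frac{2}{3} e_{135} - \frac{116}{15} e_{145} - 5 e_{156} - \frac{16}{9} e_{235} + \frac{304}{45} e_{245} + \frac{14}{3} e_{256} + \frac{64}{15} e_{345} + \frac{8}{3} e_{356} + \frac{16}{15} e_{456}
Summing the partial products and collecting blades:
Answer: -\frac{257}{90} e_{1} + \frac{37523}{3600} e_{2} - \frac{641}{180} e_{3} + \frac{41329}{1800} e_{4} - \frac{61}{45} e_{5} - \frac{413}{40} e_{6} + \frac{331}{540} e_{123} + \frac{13103}{10800} e_{124} - \frac{857}{1080} e_{125} - \frac{31}{18} e_{126} - \frac{461}{180} e_{134} + \frac{1}{18} e_{135} + \frac{35}{18} e_{136} - \frac{577}{180} e_{145} - \frac{241}{72} e_{146} - \frac{85}{36} e_{156} + \frac{218}{75} e_{234} + \frac{97}{90} e_{235} - \frac{41}{15} e_{236} + \frac{10613}{1800} e_{245} + \frac{827}{300} e_{246} + \frac{197}{30} e_{256} - \frac{143}{30} e_{345} + \frac{11}{5} e_{346} - \frac{11}{3} e_{356} + \frac{539}{60} e_{456}


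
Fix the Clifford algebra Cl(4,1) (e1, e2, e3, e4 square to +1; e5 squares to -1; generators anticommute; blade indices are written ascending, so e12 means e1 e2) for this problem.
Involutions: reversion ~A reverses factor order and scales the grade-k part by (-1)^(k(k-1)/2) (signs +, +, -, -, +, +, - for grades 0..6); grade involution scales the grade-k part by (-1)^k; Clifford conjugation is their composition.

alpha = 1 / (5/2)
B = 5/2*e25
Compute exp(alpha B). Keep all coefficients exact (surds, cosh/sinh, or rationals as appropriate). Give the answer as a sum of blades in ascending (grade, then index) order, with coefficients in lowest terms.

B^2 = (5/2)^2*(e25)^2 = 25/4*(+1) = 25/4 (a basis 2-blade squares to minus the product of its generators' squares).
B^2 = 25/4 — a positive square means the series sums to a boost: l = 5/2, alpha*l = 1, so exp(alpha B) = cosh(1) + (sinh(1)/(5/2))*B = cosh(1) + (2*sinh(1)/5)*B.
Answer: cosh(1) + sinh(1)*e25


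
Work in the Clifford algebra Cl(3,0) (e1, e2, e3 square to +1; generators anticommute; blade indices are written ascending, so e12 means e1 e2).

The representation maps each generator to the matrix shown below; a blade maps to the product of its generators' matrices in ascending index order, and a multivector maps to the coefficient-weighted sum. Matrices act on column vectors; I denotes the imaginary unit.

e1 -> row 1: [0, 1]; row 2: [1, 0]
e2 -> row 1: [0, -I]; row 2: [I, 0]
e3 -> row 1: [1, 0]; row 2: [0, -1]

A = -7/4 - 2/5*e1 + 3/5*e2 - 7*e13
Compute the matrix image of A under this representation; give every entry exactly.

Bivector images (products of the table entries): rho(e13) = rho(e1)rho(e3) = row 1: [0, -1]; row 2: [1, 0].
M = (-7/4)*1 + (-2/5)*rho(e1) + (3/5)*rho(e2) + (-7)*rho(e13), summed entrywise (1 is the identity matrix):
Answer: row 1: [-7/4, 33/5 - 3*I/5]; row 2: [-37/5 + 3*I/5, -7/4]


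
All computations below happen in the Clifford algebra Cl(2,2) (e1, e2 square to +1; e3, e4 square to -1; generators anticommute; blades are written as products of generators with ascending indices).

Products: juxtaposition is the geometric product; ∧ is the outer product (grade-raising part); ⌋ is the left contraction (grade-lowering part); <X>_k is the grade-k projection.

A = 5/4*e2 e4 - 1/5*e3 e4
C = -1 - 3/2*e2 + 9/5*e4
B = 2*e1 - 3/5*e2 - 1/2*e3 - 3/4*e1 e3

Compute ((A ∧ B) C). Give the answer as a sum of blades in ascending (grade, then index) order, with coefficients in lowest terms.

step 1: 5/2*e1 e2 e4 - 2/5*e1 e3 e4 + 149/200*e2 e3 e4 + 15/16*e1 e2 e3 e4
step 2: -9/2*e1 e2 + 18/25*e1 e3 + 15/4*e1 e4 - 1341/1000*e2 e3 - 447/400*e3 e4 - 27/16*e1 e2 e3 - 5/2*e1 e2 e4 - 161/160*e1 e3 e4 - 149/200*e2 e3 e4 - 27/80*e1 e2 e3 e4
Answer: -9/2*e1 e2 + 18/25*e1 e3 + 15/4*e1 e4 - 1341/1000*e2 e3 - 447/400*e3 e4 - 27/16*e1 e2 e3 - 5/2*e1 e2 e4 - 161/160*e1 e3 e4 - 149/200*e2 e3 e4 - 27/80*e1 e2 e3 e4


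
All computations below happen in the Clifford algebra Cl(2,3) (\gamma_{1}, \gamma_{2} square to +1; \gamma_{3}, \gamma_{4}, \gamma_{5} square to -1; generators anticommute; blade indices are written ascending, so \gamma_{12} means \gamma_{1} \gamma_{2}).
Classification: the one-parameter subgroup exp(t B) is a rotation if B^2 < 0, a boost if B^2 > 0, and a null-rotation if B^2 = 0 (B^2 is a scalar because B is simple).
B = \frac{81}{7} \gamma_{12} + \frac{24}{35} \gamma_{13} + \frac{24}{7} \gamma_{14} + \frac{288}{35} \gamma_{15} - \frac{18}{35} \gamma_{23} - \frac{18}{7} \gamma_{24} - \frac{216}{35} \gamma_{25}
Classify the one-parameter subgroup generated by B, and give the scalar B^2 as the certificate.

B^2 term by term: the squares give (\frac{81}{7})^2*(\gamma_{12})^2 + (\frac{24}{35})^2*(\gamma_{13})^2 + (\frac{24}{7})^2*(\gamma_{14})^2 + (\frac{288}{35})^2*(\gamma_{15})^2 + (-\frac{18}{35})^2*(\gamma_{23})^2 + (-\frac{18}{7})^2*(\gamma_{24})^2 + (-\frac{216}{35})^2*(\gamma_{25})^2 = \frac{6561}{49}*(-1) + \frac{576}{1225}*(+1) + \frac{576}{49}*(+1) + \frac{82944}{1225}*(+1) + \frac{324}{1225}*(+1) + \frac{324}{49}*(+1) + \frac{46656}{1225}*(+1) = -9 (each basis 2-blade squares to minus the product of its generators' squares); cross terms between blades sharing an index anticommute and cancel; the commuting (index-disjoint) pairs give grade-4 terms 2*c*c'*(blade product), which cancel blade by blade — \gamma_{1234}: \frac{864}{245} - \frac{864}{245} = 0; \gamma_{1235}: \frac{10368}{1225} - \frac{10368}{1225} = 0; \gamma_{1245}: \frac{10368}{245} - \frac{10368}{245} = 0 — confirming B is simple. So B^2 = -9.
Answer: rotation, certificate B^2 = -9. Why this suffices: the scalar -9 survives any versor conjugation, so its sign alone determines the class however B is presented.


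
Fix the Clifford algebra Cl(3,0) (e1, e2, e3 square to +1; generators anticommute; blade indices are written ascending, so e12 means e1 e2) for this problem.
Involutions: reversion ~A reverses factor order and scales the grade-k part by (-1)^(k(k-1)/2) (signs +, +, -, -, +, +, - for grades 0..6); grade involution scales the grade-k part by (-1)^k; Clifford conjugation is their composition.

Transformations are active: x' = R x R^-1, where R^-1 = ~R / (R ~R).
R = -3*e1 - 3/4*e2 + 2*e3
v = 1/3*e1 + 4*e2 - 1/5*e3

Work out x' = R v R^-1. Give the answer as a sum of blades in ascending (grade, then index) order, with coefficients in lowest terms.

~R = -3*e1 - 3/4*e2 + 2*e3, and R ~R = 217/16, so R^-1 = ~R / (217/16).
R v = -22/5 - 47/4*e12 - 1/15*e13 - 157/20*e23
Answer: 5251/3255*e1 - 3812/1085*e2 - 1191/1085*e3


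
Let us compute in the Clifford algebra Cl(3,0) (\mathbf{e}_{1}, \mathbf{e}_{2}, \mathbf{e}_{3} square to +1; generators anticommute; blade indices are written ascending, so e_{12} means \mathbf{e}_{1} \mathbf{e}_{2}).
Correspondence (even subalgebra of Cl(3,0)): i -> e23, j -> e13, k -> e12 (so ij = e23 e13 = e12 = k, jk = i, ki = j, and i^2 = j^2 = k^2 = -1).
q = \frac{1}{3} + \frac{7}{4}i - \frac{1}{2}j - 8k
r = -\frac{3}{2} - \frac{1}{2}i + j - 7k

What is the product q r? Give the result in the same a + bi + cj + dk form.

In blades: q = \frac{1}{3} - 8 e_{12} - \frac{1}{2} e_{13} + \frac{7}{4} e_{23}, r = -\frac{3}{2} - 7 e_{12} + e_{13} - \frac{1}{2} e_{23}.
Distribute q over r term by term (generator squares from the signature, products reordered to ascending indices): (\frac{1}{3})*r = -\frac{1}{2} - \frac{7}{3} e_{12} + \frac{1}{3} e_{13} - \frac{1}{6} e_{23}; (-8 e_{12})*r = -56 + 12 e_{12} + 4 e_{13} + 8 e_{23}; (-\frac{1}{2} e_{13})*r = \frac{1}{2} - \frac{1}{4} e_{12} + \frac{3}{4} e_{13} + \frac{7}{2} e_{23}; (\frac{7}{4} e_{23})*r = \frac{7}{8} + \frac{7}{4} e_{12} + \frac{49}{4} e_{13} - \frac{21}{8} e_{23}.
Sum: -\frac{441}{8} + \frac{67}{6} e_{12} + \frac{52}{3} e_{13} + \frac{209}{24} e_{23}; translating back through the correspondence:
Answer: -\frac{441}{8} + \frac{209}{24}i + \frac{52}{3}j + \frac{67}{6}k


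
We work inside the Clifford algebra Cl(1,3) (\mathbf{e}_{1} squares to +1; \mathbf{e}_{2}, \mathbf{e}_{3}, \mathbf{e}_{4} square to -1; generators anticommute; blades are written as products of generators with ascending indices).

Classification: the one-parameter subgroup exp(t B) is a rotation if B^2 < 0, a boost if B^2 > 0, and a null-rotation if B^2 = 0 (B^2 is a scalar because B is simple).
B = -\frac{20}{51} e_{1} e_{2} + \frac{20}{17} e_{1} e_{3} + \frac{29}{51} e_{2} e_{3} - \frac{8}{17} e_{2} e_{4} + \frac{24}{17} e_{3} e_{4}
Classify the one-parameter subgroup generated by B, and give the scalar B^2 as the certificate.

B^2 term by term: the squares give (-\frac{20}{51})^2*(e_{1} e_{2})^2 + (\frac{20}{17})^2*(e_{1} e_{3})^2 + (\frac{29}{51})^2*(e_{2} e_{3})^2 + (-\frac{8}{17})^2*(e_{2} e_{4})^2 + (\frac{24}{17})^2*(e_{3} e_{4})^2 = \frac{400}{2601}*(+1) + \frac{400}{289}*(+1) + \frac{841}{2601}*(-1) + \frac{64}{289}*(-1) + \frac{576}{289}*(-1) = -1 (each basis 2-blade squares to minus the product of its generators' squares); cross terms between blades sharing an index anticommute and cancel; the commuting (index-disjoint) pairs give grade-4 terms 2*c*c'*(blade product), which cancel blade by blade — e_{1} e_{2} e_{3} e_{4}: -\frac{320}{289} + \frac{320}{289} = 0 — confirming B is simple. So B^2 = -1.
Answer: rotation, certificate B^2 = -1. Check the certificate: B^2 = -1, and that sign is decisive whatever form B takes.


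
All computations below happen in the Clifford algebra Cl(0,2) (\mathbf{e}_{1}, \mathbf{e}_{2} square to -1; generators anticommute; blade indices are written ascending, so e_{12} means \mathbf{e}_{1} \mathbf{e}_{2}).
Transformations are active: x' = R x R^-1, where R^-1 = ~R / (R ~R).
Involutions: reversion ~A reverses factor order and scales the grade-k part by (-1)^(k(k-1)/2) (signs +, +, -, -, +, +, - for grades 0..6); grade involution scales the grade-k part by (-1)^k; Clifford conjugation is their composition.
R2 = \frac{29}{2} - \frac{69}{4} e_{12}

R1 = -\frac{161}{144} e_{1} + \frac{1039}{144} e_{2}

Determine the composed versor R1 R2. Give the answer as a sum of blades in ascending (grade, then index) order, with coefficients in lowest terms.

Distribute over the terms of R1 (each basis-blade product reordered to ascending indices, repeated generators contracted through their squares):
(-\frac{161}{144} e_{1}) R2 = -\frac{4669}{288} e_{1} - \frac{3703}{192} e_{2}
(\frac{1039}{144} e_{2}) R2 = -\frac{23897}{192} e_{1} + \frac{30131}{288} e_{2}
Summing the partial products and collecting blades:
Answer: -\frac{81029}{576} e_{1} + \frac{49153}{576} e_{2}


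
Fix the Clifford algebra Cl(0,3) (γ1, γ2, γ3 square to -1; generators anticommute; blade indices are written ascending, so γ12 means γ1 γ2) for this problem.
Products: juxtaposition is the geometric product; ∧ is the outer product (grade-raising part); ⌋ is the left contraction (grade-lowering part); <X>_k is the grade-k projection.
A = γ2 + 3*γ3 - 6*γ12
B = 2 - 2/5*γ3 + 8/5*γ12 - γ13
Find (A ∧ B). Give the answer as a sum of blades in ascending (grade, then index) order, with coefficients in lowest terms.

step 1: 2*γ2 + 6*γ3 - 12*γ12 - 2/5*γ23 + 41/5*γ123
Answer: 2*γ2 + 6*γ3 - 12*γ12 - 2/5*γ23 + 41/5*γ123


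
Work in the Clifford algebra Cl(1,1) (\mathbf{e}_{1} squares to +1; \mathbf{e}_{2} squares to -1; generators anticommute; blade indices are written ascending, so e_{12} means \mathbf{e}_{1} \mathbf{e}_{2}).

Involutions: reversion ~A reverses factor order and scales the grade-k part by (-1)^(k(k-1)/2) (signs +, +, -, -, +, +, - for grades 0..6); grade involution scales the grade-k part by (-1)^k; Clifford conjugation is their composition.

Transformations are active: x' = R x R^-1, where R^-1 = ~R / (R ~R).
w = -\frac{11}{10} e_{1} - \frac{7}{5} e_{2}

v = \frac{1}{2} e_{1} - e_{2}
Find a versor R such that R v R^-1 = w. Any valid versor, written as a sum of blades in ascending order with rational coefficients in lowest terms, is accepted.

Reasoning: v^2 = w^2 = -\frac{3}{4} since conjugation preserves the quadratic form; R = v + w = -\frac{3}{5} e_{1} - \frac{12}{5} e_{2} is then valid when invertible, keeping its own part and reversing (v - w)/2.
Answer: -\frac{3}{5} e_{1} - \frac{12}{5} e_{2}


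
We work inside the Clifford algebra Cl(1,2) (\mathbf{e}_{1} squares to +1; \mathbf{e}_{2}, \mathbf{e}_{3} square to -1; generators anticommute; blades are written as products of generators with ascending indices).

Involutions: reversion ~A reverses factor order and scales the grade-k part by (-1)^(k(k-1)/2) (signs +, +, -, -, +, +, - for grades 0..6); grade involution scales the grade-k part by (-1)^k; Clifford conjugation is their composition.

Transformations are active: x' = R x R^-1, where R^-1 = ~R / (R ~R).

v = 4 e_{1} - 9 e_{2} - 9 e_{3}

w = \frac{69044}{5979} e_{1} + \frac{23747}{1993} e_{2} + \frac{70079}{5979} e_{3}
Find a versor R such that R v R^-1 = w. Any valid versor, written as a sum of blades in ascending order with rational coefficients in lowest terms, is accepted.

Reasoning: v^2 = w^2 = -146 since conjugation preserves the quadratic form; R = v + w = \frac{92960}{5979} e_{1} + \frac{5810}{1993} e_{2} + \frac{16268}{5979} e_{3} is then valid when invertible, keeping its own part and reversing (v - w)/2.
Answer: \frac{92960}{5979} e_{1} + \frac{5810}{1993} e_{2} + \frac{16268}{5979} e_{3}


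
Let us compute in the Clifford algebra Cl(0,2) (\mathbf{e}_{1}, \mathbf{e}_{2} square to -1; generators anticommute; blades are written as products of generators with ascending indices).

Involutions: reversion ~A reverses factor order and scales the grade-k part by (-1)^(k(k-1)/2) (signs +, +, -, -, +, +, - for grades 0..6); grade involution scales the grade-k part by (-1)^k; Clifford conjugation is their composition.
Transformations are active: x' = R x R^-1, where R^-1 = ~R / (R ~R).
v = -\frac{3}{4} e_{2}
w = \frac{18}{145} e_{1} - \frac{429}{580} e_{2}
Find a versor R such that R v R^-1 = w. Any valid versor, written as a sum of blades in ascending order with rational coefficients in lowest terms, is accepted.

Sketch: the shared square -\frac{9}{16} makes R = v + w = \frac{18}{145} e_{1} - \frac{216}{145} e_{2} the natural versor; its sandwich fixes that direction, negates (v - w)/2, and sends v to w.
Answer: \frac{18}{145} e_{1} - \frac{216}{145} e_{2}


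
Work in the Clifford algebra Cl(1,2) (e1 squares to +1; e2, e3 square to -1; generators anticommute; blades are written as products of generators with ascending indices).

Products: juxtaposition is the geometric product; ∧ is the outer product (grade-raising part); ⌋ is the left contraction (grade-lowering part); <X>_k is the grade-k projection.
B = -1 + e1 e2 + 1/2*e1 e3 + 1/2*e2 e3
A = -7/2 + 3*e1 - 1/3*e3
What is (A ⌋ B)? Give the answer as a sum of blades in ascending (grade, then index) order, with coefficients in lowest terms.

step 1: 7/2 - 1/6*e1 + 17/6*e2 + 3/2*e3 - 7/2*e1 e2 - 7/4*e1 e3 - 7/4*e2 e3
Answer: 7/2 - 1/6*e1 + 17/6*e2 + 3/2*e3 - 7/2*e1 e2 - 7/4*e1 e3 - 7/4*e2 e3


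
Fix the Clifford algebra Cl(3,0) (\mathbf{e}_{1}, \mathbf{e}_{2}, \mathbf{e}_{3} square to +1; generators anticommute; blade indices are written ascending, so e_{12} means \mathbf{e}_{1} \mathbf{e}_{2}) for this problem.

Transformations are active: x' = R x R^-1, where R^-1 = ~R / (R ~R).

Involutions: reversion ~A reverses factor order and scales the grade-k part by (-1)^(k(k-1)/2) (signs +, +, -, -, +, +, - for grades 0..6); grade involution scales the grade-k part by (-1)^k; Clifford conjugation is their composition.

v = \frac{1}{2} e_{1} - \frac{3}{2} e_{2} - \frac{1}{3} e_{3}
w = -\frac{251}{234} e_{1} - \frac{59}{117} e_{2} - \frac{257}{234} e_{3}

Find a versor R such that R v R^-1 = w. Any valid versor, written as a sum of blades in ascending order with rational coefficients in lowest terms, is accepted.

Since q(v) = q(w) = \frac{47}{18}, the sum R = v + w = -\frac{67}{117} e_{1} - \frac{469}{234} e_{2} - \frac{335}{234} e_{3} does the job whenever invertible.
Answer: -\frac{67}{117} e_{1} - \frac{469}{234} e_{2} - \frac{335}{234} e_{3}


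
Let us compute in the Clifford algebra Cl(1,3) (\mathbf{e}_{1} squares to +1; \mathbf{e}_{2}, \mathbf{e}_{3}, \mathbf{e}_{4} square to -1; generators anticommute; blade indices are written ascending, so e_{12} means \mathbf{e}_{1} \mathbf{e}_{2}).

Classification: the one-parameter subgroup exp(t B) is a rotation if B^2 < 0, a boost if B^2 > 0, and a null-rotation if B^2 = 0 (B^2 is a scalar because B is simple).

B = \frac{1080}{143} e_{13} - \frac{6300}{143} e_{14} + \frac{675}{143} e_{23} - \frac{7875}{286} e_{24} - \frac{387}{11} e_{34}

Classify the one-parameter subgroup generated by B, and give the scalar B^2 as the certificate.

B^2 term by term: the squares give (\frac{1080}{143})^2*(e_{13})^2 + (-\frac{6300}{143})^2*(e_{14})^2 + (\frac{675}{143})^2*(e_{23})^2 + (-\frac{7875}{286})^2*(e_{24})^2 + (-\frac{387}{11})^2*(e_{34})^2 = \frac{1166400}{20449}*(+1) + \frac{39690000}{20449}*(+1) + \frac{455625}{20449}*(-1) + \frac{62015625}{81796}*(-1) + \frac{149769}{121}*(-1) = -\frac{81}{4} (each basis 2-blade squares to minus the product of its generators' squares); cross terms between blades sharing an index anticommute and cancel; the commuting (index-disjoint) pairs give grade-4 terms 2*c*c'*(blade product), which cancel blade by blade — e_{1234}: \frac{8505000}{20449} - \frac{8505000}{20449} = 0 — confirming B is simple. So B^2 = -\frac{81}{4}.
Answer: rotation, certificate B^2 = -\frac{81}{4}. Key observation: B^2 = -\frac{81}{4} is a conjugation invariant, so its sign decides the class regardless of the surface form of B.


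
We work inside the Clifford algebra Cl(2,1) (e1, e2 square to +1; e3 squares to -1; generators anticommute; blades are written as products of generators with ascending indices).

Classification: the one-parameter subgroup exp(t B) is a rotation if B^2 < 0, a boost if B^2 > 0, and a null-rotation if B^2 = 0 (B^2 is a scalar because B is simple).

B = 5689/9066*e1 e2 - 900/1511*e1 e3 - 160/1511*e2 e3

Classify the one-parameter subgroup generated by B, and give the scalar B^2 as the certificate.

B^2 term by term: the squares give (5689/9066)^2*(e1 e2)^2 + (-900/1511)^2*(e1 e3)^2 + (-160/1511)^2*(e2 e3)^2 = 32364721/82192356*(-1) + 810000/2283121*(+1) + 25600/2283121*(+1) = -1/36 (each basis 2-blade squares to minus the product of its generators' squares); cross terms between blades sharing an index anticommute and cancel. So B^2 = -1/36.
Answer: rotation, certificate B^2 = -1/36. One invariant decides it: the square -1/36 survives every conjugation, and its sign is exactly the classification.


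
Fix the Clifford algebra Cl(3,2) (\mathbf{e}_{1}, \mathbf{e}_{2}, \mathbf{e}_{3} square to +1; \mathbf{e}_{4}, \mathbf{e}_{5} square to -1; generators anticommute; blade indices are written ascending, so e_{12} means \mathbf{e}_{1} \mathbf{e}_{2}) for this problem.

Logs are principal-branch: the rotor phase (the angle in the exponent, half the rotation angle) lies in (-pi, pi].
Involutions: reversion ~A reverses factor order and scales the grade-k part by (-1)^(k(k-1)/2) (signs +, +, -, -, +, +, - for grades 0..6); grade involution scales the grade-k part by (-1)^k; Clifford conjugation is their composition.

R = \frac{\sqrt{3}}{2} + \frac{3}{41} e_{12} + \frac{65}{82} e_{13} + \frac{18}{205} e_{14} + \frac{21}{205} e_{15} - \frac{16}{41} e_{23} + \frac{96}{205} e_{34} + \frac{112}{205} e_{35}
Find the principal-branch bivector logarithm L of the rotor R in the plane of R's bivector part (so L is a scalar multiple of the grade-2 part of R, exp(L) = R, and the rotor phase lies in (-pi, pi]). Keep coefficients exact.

The scalar part of R is \frac{\sqrt{3}}{2}, which fixes the principal-branch rotor phase; the unit plane is then the bivector part divided by the sine of that phase, and L is that plane scaled by the phase.
Concretely: cos(phase) = \frac{\sqrt{3}}{2} gives phase = ±\frac{\pi}{6}, and since phase/sin(phase) is even the sign is immaterial: L = (phase/sin(phase)) * <R>_2 = (\frac{\pi}{3}) * <R>_2.
Answer: \frac{\pi}{41} e_{12} + \frac{65 \pi}{246} e_{13} + \frac{6 \pi}{205} e_{14} + \frac{7 \pi}{205} e_{15} - \frac{16 \pi}{123} e_{23} + \frac{32 \pi}{205} e_{34} + \frac{112 \pi}{615} e_{35}


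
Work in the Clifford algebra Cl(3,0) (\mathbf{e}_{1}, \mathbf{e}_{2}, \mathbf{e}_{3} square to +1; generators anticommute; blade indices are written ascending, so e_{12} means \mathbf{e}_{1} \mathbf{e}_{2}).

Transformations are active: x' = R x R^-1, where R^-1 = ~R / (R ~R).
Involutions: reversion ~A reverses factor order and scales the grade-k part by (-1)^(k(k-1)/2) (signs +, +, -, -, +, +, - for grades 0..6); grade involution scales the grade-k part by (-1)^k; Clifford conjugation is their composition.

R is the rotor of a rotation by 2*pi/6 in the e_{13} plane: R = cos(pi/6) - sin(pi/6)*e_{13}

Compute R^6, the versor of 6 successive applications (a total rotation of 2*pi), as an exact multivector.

Because a rotor carries half the rotation angle, composing 6 copies of this e_{13}-plane rotor multiplies the phase: 6*(pi/6) = \pi, hence R^6 = cos(\pi) - sin(\pi)*e_{13}.
cos(\pi) = -1 and sin(\pi) = 0, so R^6 = -1. The total rotation 2*pi is 1 full turn, so every vector returns to itself, yet the rotor is -1, on the OTHER sheet of the double cover (an odd number of 2*pi turns).
Answer: -1


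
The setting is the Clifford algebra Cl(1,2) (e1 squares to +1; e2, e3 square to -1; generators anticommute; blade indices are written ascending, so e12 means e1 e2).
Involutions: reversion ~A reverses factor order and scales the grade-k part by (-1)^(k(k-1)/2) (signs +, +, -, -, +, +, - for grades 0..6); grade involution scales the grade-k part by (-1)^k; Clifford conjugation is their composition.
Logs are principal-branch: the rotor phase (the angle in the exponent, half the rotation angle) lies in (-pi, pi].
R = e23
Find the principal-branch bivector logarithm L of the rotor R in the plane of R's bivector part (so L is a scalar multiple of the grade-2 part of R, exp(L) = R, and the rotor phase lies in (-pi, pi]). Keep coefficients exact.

The scalar part of R is 0, which pins the rotor phase on the principal branch; dividing the bivector part by the sine of that phase recovers the unit plane, and L is the phase times that plane.
Concretely: cos(phase) = 0 gives phase = ±pi/2, and since phase/sin(phase) is even the sign is immaterial: L = (phase/sin(phase)) * <R>_2 = (pi/2) * <R>_2.
Answer: pi/2*e23


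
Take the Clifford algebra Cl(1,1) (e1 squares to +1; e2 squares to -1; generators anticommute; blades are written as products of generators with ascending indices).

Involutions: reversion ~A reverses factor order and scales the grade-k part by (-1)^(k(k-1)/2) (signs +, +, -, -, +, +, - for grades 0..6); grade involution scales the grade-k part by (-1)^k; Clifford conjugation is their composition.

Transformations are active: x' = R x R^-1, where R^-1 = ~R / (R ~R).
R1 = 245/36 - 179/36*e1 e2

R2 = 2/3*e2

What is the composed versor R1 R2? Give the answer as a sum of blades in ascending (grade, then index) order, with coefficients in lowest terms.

Distribute over the terms of R2 (each basis-blade product reordered to ascending indices, repeated generators contracted through their squares):
R1 (2/3*e2) = 179/54*e1 + 245/54*e2
Answer: 179/54*e1 + 245/54*e2


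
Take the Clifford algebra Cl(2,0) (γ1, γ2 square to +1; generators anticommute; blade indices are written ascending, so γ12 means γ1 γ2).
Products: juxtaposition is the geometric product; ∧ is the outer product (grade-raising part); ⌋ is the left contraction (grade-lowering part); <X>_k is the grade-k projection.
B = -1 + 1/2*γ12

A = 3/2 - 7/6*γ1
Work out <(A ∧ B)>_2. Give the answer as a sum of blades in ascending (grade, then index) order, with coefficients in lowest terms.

step 1: -3/2 + 7/6*γ1 + 3/4*γ12
step 2: 3/4*γ12
Answer: 3/4*γ12


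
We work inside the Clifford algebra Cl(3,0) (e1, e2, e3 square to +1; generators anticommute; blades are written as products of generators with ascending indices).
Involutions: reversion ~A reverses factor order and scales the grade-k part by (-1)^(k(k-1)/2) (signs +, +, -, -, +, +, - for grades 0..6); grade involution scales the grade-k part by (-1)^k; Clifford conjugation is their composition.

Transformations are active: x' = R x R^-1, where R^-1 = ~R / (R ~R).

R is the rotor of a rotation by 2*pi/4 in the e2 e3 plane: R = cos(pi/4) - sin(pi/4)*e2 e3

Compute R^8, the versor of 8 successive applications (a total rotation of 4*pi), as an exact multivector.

Because a rotor carries half the rotation angle, composing 8 copies of this e2 e3-plane rotor multiplies the phase: 8*(pi/4) = 2*pi, hence R^8 = cos(2*pi) - sin(2*pi)*e2 e3.
cos(2*pi) = 1 and sin(2*pi) = 0, so R^8 = 1. The total rotation 4*pi is 2 full turns, so every vector returns to itself, yet the rotor is +1, back on the identity sheet (an even number of 2*pi turns).
Answer: 1


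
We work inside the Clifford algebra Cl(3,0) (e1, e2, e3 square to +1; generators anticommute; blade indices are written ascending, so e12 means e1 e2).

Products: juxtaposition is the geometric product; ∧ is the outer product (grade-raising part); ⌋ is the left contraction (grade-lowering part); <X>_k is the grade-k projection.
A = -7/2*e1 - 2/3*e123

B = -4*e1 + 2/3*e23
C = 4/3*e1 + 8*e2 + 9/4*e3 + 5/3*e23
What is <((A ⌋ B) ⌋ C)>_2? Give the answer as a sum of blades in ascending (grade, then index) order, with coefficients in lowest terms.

step 1: 14
step 2: 56/3*e1 + 112*e2 + 63/2*e3 + 70/3*e23
step 3: 70/3*e23
Answer: 70/3*e23


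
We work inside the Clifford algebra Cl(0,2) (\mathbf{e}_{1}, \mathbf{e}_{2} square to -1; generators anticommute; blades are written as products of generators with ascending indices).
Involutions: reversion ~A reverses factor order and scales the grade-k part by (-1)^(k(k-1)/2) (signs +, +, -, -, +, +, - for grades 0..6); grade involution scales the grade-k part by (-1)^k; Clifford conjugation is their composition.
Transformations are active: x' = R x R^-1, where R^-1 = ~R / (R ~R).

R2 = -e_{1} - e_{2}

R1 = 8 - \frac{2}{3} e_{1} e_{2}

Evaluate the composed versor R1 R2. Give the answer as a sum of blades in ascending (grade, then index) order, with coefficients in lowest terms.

Distribute over the terms of R1 (each basis-blade product reordered to ascending indices, repeated generators contracted through their squares):
(8) R2 = -8 e_{1} - 8 e_{2}
(-\frac{2}{3} e_{1} e_{2}) R2 = -\frac{2}{3} e_{1} + \frac{2}{3} e_{2}
Summing the partial products and collecting blades:
Answer: -\frac{26}{3} e_{1} - \frac{22}{3} e_{2}


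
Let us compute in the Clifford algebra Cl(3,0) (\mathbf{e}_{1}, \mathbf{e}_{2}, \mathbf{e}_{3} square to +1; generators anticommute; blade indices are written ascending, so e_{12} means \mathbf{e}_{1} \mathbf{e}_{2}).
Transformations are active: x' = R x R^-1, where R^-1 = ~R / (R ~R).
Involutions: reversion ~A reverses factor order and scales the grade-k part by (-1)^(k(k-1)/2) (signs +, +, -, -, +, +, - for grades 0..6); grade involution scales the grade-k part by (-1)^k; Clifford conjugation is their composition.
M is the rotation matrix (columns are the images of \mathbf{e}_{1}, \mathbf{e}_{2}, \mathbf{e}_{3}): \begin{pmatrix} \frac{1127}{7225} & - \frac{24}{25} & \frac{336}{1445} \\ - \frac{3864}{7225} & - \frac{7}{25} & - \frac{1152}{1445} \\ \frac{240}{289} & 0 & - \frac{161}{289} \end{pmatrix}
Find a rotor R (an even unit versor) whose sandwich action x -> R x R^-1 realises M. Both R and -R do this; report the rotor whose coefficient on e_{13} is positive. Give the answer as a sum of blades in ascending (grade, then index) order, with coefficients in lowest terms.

Method: write R = a + b12*e_{12} + b13*e_{13} + b23*e_{23} with a^2 + b12^2 + b13^2 + b23^2 = 1 (so R^-1 = ~R). Expanding the columns R e_j ~R gives tr M = 4a^2 - 1 and, from the antisymmetric part, M21 - M12 = -4a*b12, M13 - M31 = 4a*b13, M32 - M23 = -4a*b23.
Here tr M = -\frac{4921}{7225}, so a^2 = (1 + tr M)/4 = \frac{576}{7225} and a = ±\frac{24}{85}. Taking a = \frac{24}{85}: M21 - M12 = \frac{3072}{7225}, M13 - M31 = -\frac{864}{1445}, M32 - M23 = \frac{1152}{1445}, giving b12 = -\frac{32}{85}, b13 = -\frac{9}{17}, b23 = -\frac{12}{17}, i.e. R = \frac{24}{85} - \frac{32}{85} e_{12} - \frac{9}{17} e_{13} - \frac{12}{17} e_{23}.
Its e_{13} coefficient is negative, so report the other preimage -R.
Answer: -\frac{24}{85} + \frac{32}{85} e_{12} + \frac{9}{17} e_{13} + \frac{12}{17} e_{23}. Sheet selection: the two-to-one cover makes ±R indistinguishable at the matrix level (trace -\frac{4921}{7225}), so uniqueness comes from the required sign on e_{13}.


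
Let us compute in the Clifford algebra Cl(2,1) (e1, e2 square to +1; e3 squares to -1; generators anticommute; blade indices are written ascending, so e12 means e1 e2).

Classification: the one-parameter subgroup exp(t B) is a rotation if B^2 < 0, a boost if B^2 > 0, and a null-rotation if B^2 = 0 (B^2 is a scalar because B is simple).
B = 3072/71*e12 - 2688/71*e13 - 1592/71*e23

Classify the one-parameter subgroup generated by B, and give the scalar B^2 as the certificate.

B^2 term by term: the squares give (3072/71)^2*(e12)^2 + (-2688/71)^2*(e13)^2 + (-1592/71)^2*(e23)^2 = 9437184/5041*(-1) + 7225344/5041*(+1) + 2534464/5041*(+1) = 64 (each basis 2-blade squares to minus the product of its generators' squares); cross terms between blades sharing an index anticommute and cancel. So B^2 = 64.
Answer: boost, certificate B^2 = 64. The scalar 64 is the complete invariant here: its sign names the subgroup type.


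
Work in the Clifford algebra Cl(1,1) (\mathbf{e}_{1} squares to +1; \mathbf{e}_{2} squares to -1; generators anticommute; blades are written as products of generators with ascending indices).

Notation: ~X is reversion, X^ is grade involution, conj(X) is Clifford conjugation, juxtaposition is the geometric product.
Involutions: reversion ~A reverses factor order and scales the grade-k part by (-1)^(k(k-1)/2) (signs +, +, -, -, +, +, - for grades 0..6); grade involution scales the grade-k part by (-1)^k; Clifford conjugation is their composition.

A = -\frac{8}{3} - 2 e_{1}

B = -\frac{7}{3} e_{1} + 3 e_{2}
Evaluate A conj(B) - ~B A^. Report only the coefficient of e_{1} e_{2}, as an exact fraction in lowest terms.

first term: -\frac{14}{3} - \frac{56}{9} e_{1} + 8 e_{2} + 6 e_{1} e_{2}
second term: -\frac{14}{3} + \frac{56}{9} e_{1} - 8 e_{2} - 6 e_{1} e_{2}
Answer: 12


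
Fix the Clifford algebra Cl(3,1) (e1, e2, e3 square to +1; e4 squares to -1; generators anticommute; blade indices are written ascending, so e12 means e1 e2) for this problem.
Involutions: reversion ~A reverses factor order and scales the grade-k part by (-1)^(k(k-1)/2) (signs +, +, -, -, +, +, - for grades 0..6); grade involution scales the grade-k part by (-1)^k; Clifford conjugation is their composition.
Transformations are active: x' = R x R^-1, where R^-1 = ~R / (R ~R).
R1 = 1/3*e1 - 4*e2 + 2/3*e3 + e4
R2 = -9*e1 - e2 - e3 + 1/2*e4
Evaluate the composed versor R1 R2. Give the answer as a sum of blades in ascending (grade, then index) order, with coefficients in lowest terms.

Distribute over the terms of R1 (each basis-blade product reordered to ascending indices, repeated generators contracted through their squares):
(1/3*e1) R2 = -3 - 1/3*e12 - 1/3*e13 + 1/6*e14
(-4*e2) R2 = 4 - 36*e12 + 4*e23 - 2*e24
(2/3*e3) R2 = -2/3 + 6*e13 + 2/3*e23 + 1/3*e34
(e4) R2 = -1/2 + 9*e14 + e24 + e34
Summing the partial products and collecting blades:
Answer: -1/6 - 109/3*e12 + 17/3*e13 + 55/6*e14 + 14/3*e23 - e24 + 4/3*e34


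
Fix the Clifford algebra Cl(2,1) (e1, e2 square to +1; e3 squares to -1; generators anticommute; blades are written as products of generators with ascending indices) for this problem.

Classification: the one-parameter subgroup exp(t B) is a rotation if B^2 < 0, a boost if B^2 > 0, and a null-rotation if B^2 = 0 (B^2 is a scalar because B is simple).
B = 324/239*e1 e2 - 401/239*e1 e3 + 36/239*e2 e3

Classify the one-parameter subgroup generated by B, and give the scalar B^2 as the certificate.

B^2 term by term: the squares give (324/239)^2*(e1 e2)^2 + (-401/239)^2*(e1 e3)^2 + (36/239)^2*(e2 e3)^2 = 104976/57121*(-1) + 160801/57121*(+1) + 1296/57121*(+1) = 1 (each basis 2-blade squares to minus the product of its generators' squares); cross terms between blades sharing an index anticommute and cancel. So B^2 = 1.
Answer: boost, certificate B^2 = 1. The scalar 1 is the complete invariant here: its sign names the subgroup type.


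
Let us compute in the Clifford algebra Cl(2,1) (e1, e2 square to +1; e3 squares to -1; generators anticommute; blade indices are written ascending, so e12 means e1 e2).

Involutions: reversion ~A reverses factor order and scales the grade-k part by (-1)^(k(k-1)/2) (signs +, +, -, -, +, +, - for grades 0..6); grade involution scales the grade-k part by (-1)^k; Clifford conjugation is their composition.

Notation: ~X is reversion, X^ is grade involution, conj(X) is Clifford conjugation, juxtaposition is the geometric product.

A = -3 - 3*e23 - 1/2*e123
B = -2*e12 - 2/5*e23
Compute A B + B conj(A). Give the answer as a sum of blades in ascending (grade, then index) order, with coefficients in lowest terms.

first term: 6/5 + 1/5*e1 - e3 + 6*e12 - 6*e13 + 6/5*e23
second term: -6/5 + 1/5*e1 - e3 + 6*e12 - 6*e13 + 6/5*e23
Answer: 2/5*e1 - 2*e3 + 12*e12 - 12*e13 + 12/5*e23


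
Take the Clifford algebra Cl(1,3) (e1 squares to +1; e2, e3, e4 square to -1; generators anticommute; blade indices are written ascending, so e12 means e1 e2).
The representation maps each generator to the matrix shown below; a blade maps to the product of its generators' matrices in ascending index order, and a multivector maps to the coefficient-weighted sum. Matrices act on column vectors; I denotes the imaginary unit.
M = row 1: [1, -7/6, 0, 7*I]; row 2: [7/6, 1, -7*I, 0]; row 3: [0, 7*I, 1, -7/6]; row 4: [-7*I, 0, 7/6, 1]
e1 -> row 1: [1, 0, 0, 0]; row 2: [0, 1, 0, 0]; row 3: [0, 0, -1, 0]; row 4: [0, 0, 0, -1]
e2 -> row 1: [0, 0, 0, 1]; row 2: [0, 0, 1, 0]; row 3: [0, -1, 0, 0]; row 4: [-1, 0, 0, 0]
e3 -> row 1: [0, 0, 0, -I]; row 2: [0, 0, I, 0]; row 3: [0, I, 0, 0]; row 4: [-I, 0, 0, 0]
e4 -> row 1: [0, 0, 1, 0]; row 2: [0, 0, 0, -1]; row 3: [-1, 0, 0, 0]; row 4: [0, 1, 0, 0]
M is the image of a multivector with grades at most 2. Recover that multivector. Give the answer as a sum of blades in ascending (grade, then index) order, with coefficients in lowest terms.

Method: the blade images are trace-orthogonal — tr(rho(e_A) rho(e_B)^-1) = 4 if A = B and 0 otherwise — and rho(e_A)^-1 = (e_A)^2 * rho(e_A) with (e_A)^2 = +1 or -1, so the coefficient of e_A in the preimage is (e_A)^2 * tr(M rho(e_A))/4.
Nonzero projections over blades of grade <= 2: 1: (1)^2 = +1, tr(M 1) = 4, coefficient 1; e13: (e13)^2 = +1, tr(M rho(e13)) = -28, coefficient -7; e24: (e24)^2 = -1, tr(M rho(e24)) = 14/3, coefficient -7/6. Every other blade of grade <= 2 projects to 0.
Answer: 1 - 7*e13 - 7/6*e24


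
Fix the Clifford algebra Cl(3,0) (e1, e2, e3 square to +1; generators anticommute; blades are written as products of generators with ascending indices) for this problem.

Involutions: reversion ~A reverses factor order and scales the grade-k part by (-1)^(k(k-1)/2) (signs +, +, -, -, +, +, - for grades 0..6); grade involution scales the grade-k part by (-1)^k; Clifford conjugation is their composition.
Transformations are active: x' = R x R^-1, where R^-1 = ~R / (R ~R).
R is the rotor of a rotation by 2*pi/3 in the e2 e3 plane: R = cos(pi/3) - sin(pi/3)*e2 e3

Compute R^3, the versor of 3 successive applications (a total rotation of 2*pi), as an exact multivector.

Half-angle bookkeeping: 3 applications in e2 e3 add up to rotor phase 3*pi/3 = pi, so R^3 = cos(pi) - sin(pi)*e2 e3.
cos(pi) = -1 and sin(pi) = 0, so R^3 = -1. The total rotation 2*pi is 1 full turn, so every vector returns to itself, yet the rotor is -1, on the OTHER sheet of the double cover (an odd number of 2*pi turns).
Answer: -1


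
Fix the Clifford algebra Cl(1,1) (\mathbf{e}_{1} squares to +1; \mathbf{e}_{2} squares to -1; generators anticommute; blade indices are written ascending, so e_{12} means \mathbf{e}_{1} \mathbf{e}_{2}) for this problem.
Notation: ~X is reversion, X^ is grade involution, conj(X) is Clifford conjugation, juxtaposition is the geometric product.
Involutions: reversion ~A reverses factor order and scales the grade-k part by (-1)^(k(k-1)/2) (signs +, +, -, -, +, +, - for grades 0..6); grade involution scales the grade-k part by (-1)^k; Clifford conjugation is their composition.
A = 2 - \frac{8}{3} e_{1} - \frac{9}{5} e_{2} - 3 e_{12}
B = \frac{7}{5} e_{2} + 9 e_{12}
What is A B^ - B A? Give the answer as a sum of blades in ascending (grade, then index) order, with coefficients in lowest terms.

first term: -\frac{738}{25} - \frac{102}{5} e_{1} - \frac{134}{5} e_{2} + \frac{326}{15} e_{12}
second term: -\frac{612}{25} + 12 e_{1} + \frac{134}{5} e_{2} + \frac{326}{15} e_{12}
Answer: -\frac{126}{25} - \frac{162}{5} e_{1} - \frac{268}{5} e_{2}


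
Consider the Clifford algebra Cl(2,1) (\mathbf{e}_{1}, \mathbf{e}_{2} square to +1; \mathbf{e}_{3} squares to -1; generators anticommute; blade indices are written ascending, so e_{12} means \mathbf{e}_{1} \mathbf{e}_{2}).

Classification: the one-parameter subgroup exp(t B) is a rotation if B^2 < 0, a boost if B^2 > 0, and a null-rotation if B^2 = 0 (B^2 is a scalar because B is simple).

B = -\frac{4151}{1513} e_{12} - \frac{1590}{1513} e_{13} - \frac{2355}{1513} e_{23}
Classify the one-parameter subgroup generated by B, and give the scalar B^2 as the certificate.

B^2 term by term: the squares give (-\frac{4151}{1513})^2*(e_{12})^2 + (-\frac{1590}{1513})^2*(e_{13})^2 + (-\frac{2355}{1513})^2*(e_{23})^2 = \frac{17230801}{2289169}*(-1) + \frac{2528100}{2289169}*(+1) + \frac{5546025}{2289169}*(+1) = -4 (each basis 2-blade squares to minus the product of its generators' squares); cross terms between blades sharing an index anticommute and cancel. So B^2 = -4.
Answer: rotation, certificate B^2 = -4. Note: conjugating B changes its blade decomposition but never the scalar B^2 = -4, whose sign settles the classification.
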